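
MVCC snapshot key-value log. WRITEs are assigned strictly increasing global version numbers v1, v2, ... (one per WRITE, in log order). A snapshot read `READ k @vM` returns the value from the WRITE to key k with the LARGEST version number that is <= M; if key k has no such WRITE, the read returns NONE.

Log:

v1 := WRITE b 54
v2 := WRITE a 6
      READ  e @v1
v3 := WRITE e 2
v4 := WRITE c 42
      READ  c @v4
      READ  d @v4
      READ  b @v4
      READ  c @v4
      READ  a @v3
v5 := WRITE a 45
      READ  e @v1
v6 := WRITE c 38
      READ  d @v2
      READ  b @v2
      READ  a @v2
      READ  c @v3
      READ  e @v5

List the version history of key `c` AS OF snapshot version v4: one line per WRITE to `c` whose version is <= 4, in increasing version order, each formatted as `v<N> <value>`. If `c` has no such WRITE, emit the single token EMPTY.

Answer: v4 42

Derivation:
Scan writes for key=c with version <= 4:
  v1 WRITE b 54 -> skip
  v2 WRITE a 6 -> skip
  v3 WRITE e 2 -> skip
  v4 WRITE c 42 -> keep
  v5 WRITE a 45 -> skip
  v6 WRITE c 38 -> drop (> snap)
Collected: [(4, 42)]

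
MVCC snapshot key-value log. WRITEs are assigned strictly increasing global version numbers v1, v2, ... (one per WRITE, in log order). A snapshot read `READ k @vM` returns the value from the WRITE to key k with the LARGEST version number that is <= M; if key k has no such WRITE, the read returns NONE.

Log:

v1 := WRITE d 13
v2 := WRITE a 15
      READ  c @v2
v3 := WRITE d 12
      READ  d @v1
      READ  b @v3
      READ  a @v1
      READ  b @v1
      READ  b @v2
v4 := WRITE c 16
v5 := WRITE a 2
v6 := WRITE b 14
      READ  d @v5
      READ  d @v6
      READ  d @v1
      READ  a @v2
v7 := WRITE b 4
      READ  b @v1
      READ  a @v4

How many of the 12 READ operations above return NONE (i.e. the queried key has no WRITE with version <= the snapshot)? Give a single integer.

Answer: 6

Derivation:
v1: WRITE d=13  (d history now [(1, 13)])
v2: WRITE a=15  (a history now [(2, 15)])
READ c @v2: history=[] -> no version <= 2 -> NONE
v3: WRITE d=12  (d history now [(1, 13), (3, 12)])
READ d @v1: history=[(1, 13), (3, 12)] -> pick v1 -> 13
READ b @v3: history=[] -> no version <= 3 -> NONE
READ a @v1: history=[(2, 15)] -> no version <= 1 -> NONE
READ b @v1: history=[] -> no version <= 1 -> NONE
READ b @v2: history=[] -> no version <= 2 -> NONE
v4: WRITE c=16  (c history now [(4, 16)])
v5: WRITE a=2  (a history now [(2, 15), (5, 2)])
v6: WRITE b=14  (b history now [(6, 14)])
READ d @v5: history=[(1, 13), (3, 12)] -> pick v3 -> 12
READ d @v6: history=[(1, 13), (3, 12)] -> pick v3 -> 12
READ d @v1: history=[(1, 13), (3, 12)] -> pick v1 -> 13
READ a @v2: history=[(2, 15), (5, 2)] -> pick v2 -> 15
v7: WRITE b=4  (b history now [(6, 14), (7, 4)])
READ b @v1: history=[(6, 14), (7, 4)] -> no version <= 1 -> NONE
READ a @v4: history=[(2, 15), (5, 2)] -> pick v2 -> 15
Read results in order: ['NONE', '13', 'NONE', 'NONE', 'NONE', 'NONE', '12', '12', '13', '15', 'NONE', '15']
NONE count = 6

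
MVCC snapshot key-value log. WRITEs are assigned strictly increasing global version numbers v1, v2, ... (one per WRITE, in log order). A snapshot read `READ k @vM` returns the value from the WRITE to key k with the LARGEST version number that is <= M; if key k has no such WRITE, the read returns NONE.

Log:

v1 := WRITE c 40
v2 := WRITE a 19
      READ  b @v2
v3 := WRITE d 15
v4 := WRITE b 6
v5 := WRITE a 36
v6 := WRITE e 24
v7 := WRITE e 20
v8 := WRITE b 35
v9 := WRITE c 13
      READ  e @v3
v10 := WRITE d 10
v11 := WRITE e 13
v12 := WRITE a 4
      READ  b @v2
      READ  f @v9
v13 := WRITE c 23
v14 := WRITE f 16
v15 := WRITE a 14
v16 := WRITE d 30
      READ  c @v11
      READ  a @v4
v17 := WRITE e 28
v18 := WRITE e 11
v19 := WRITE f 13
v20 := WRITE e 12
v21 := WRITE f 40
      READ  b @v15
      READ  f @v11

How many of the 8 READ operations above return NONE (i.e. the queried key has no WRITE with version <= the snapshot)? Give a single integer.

v1: WRITE c=40  (c history now [(1, 40)])
v2: WRITE a=19  (a history now [(2, 19)])
READ b @v2: history=[] -> no version <= 2 -> NONE
v3: WRITE d=15  (d history now [(3, 15)])
v4: WRITE b=6  (b history now [(4, 6)])
v5: WRITE a=36  (a history now [(2, 19), (5, 36)])
v6: WRITE e=24  (e history now [(6, 24)])
v7: WRITE e=20  (e history now [(6, 24), (7, 20)])
v8: WRITE b=35  (b history now [(4, 6), (8, 35)])
v9: WRITE c=13  (c history now [(1, 40), (9, 13)])
READ e @v3: history=[(6, 24), (7, 20)] -> no version <= 3 -> NONE
v10: WRITE d=10  (d history now [(3, 15), (10, 10)])
v11: WRITE e=13  (e history now [(6, 24), (7, 20), (11, 13)])
v12: WRITE a=4  (a history now [(2, 19), (5, 36), (12, 4)])
READ b @v2: history=[(4, 6), (8, 35)] -> no version <= 2 -> NONE
READ f @v9: history=[] -> no version <= 9 -> NONE
v13: WRITE c=23  (c history now [(1, 40), (9, 13), (13, 23)])
v14: WRITE f=16  (f history now [(14, 16)])
v15: WRITE a=14  (a history now [(2, 19), (5, 36), (12, 4), (15, 14)])
v16: WRITE d=30  (d history now [(3, 15), (10, 10), (16, 30)])
READ c @v11: history=[(1, 40), (9, 13), (13, 23)] -> pick v9 -> 13
READ a @v4: history=[(2, 19), (5, 36), (12, 4), (15, 14)] -> pick v2 -> 19
v17: WRITE e=28  (e history now [(6, 24), (7, 20), (11, 13), (17, 28)])
v18: WRITE e=11  (e history now [(6, 24), (7, 20), (11, 13), (17, 28), (18, 11)])
v19: WRITE f=13  (f history now [(14, 16), (19, 13)])
v20: WRITE e=12  (e history now [(6, 24), (7, 20), (11, 13), (17, 28), (18, 11), (20, 12)])
v21: WRITE f=40  (f history now [(14, 16), (19, 13), (21, 40)])
READ b @v15: history=[(4, 6), (8, 35)] -> pick v8 -> 35
READ f @v11: history=[(14, 16), (19, 13), (21, 40)] -> no version <= 11 -> NONE
Read results in order: ['NONE', 'NONE', 'NONE', 'NONE', '13', '19', '35', 'NONE']
NONE count = 5

Answer: 5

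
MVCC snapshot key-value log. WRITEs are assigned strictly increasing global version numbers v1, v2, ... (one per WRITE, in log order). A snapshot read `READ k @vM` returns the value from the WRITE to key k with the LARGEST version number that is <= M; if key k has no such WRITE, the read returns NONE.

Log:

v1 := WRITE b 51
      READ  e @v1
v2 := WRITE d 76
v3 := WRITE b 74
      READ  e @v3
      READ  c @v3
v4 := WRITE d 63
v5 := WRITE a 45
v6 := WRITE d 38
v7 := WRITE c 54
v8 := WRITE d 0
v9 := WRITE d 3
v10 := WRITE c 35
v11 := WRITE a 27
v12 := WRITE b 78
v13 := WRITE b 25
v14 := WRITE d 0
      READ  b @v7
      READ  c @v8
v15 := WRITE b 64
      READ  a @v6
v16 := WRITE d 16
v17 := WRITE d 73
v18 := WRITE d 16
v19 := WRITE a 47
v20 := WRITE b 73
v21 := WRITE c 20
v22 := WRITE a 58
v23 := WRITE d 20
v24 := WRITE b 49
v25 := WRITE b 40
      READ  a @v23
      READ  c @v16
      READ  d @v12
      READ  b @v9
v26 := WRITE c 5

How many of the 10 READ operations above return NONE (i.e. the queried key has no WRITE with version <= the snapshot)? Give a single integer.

v1: WRITE b=51  (b history now [(1, 51)])
READ e @v1: history=[] -> no version <= 1 -> NONE
v2: WRITE d=76  (d history now [(2, 76)])
v3: WRITE b=74  (b history now [(1, 51), (3, 74)])
READ e @v3: history=[] -> no version <= 3 -> NONE
READ c @v3: history=[] -> no version <= 3 -> NONE
v4: WRITE d=63  (d history now [(2, 76), (4, 63)])
v5: WRITE a=45  (a history now [(5, 45)])
v6: WRITE d=38  (d history now [(2, 76), (4, 63), (6, 38)])
v7: WRITE c=54  (c history now [(7, 54)])
v8: WRITE d=0  (d history now [(2, 76), (4, 63), (6, 38), (8, 0)])
v9: WRITE d=3  (d history now [(2, 76), (4, 63), (6, 38), (8, 0), (9, 3)])
v10: WRITE c=35  (c history now [(7, 54), (10, 35)])
v11: WRITE a=27  (a history now [(5, 45), (11, 27)])
v12: WRITE b=78  (b history now [(1, 51), (3, 74), (12, 78)])
v13: WRITE b=25  (b history now [(1, 51), (3, 74), (12, 78), (13, 25)])
v14: WRITE d=0  (d history now [(2, 76), (4, 63), (6, 38), (8, 0), (9, 3), (14, 0)])
READ b @v7: history=[(1, 51), (3, 74), (12, 78), (13, 25)] -> pick v3 -> 74
READ c @v8: history=[(7, 54), (10, 35)] -> pick v7 -> 54
v15: WRITE b=64  (b history now [(1, 51), (3, 74), (12, 78), (13, 25), (15, 64)])
READ a @v6: history=[(5, 45), (11, 27)] -> pick v5 -> 45
v16: WRITE d=16  (d history now [(2, 76), (4, 63), (6, 38), (8, 0), (9, 3), (14, 0), (16, 16)])
v17: WRITE d=73  (d history now [(2, 76), (4, 63), (6, 38), (8, 0), (9, 3), (14, 0), (16, 16), (17, 73)])
v18: WRITE d=16  (d history now [(2, 76), (4, 63), (6, 38), (8, 0), (9, 3), (14, 0), (16, 16), (17, 73), (18, 16)])
v19: WRITE a=47  (a history now [(5, 45), (11, 27), (19, 47)])
v20: WRITE b=73  (b history now [(1, 51), (3, 74), (12, 78), (13, 25), (15, 64), (20, 73)])
v21: WRITE c=20  (c history now [(7, 54), (10, 35), (21, 20)])
v22: WRITE a=58  (a history now [(5, 45), (11, 27), (19, 47), (22, 58)])
v23: WRITE d=20  (d history now [(2, 76), (4, 63), (6, 38), (8, 0), (9, 3), (14, 0), (16, 16), (17, 73), (18, 16), (23, 20)])
v24: WRITE b=49  (b history now [(1, 51), (3, 74), (12, 78), (13, 25), (15, 64), (20, 73), (24, 49)])
v25: WRITE b=40  (b history now [(1, 51), (3, 74), (12, 78), (13, 25), (15, 64), (20, 73), (24, 49), (25, 40)])
READ a @v23: history=[(5, 45), (11, 27), (19, 47), (22, 58)] -> pick v22 -> 58
READ c @v16: history=[(7, 54), (10, 35), (21, 20)] -> pick v10 -> 35
READ d @v12: history=[(2, 76), (4, 63), (6, 38), (8, 0), (9, 3), (14, 0), (16, 16), (17, 73), (18, 16), (23, 20)] -> pick v9 -> 3
READ b @v9: history=[(1, 51), (3, 74), (12, 78), (13, 25), (15, 64), (20, 73), (24, 49), (25, 40)] -> pick v3 -> 74
v26: WRITE c=5  (c history now [(7, 54), (10, 35), (21, 20), (26, 5)])
Read results in order: ['NONE', 'NONE', 'NONE', '74', '54', '45', '58', '35', '3', '74']
NONE count = 3

Answer: 3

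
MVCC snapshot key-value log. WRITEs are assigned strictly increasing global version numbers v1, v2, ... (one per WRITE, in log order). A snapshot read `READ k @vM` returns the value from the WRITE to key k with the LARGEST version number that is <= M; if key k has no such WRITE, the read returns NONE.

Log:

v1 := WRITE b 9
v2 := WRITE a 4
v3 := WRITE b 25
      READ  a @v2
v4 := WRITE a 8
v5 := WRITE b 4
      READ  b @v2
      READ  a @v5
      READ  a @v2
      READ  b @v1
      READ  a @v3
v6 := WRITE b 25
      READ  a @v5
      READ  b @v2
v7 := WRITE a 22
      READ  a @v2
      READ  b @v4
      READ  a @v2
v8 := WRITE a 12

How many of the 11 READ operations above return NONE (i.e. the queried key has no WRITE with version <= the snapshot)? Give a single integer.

Answer: 0

Derivation:
v1: WRITE b=9  (b history now [(1, 9)])
v2: WRITE a=4  (a history now [(2, 4)])
v3: WRITE b=25  (b history now [(1, 9), (3, 25)])
READ a @v2: history=[(2, 4)] -> pick v2 -> 4
v4: WRITE a=8  (a history now [(2, 4), (4, 8)])
v5: WRITE b=4  (b history now [(1, 9), (3, 25), (5, 4)])
READ b @v2: history=[(1, 9), (3, 25), (5, 4)] -> pick v1 -> 9
READ a @v5: history=[(2, 4), (4, 8)] -> pick v4 -> 8
READ a @v2: history=[(2, 4), (4, 8)] -> pick v2 -> 4
READ b @v1: history=[(1, 9), (3, 25), (5, 4)] -> pick v1 -> 9
READ a @v3: history=[(2, 4), (4, 8)] -> pick v2 -> 4
v6: WRITE b=25  (b history now [(1, 9), (3, 25), (5, 4), (6, 25)])
READ a @v5: history=[(2, 4), (4, 8)] -> pick v4 -> 8
READ b @v2: history=[(1, 9), (3, 25), (5, 4), (6, 25)] -> pick v1 -> 9
v7: WRITE a=22  (a history now [(2, 4), (4, 8), (7, 22)])
READ a @v2: history=[(2, 4), (4, 8), (7, 22)] -> pick v2 -> 4
READ b @v4: history=[(1, 9), (3, 25), (5, 4), (6, 25)] -> pick v3 -> 25
READ a @v2: history=[(2, 4), (4, 8), (7, 22)] -> pick v2 -> 4
v8: WRITE a=12  (a history now [(2, 4), (4, 8), (7, 22), (8, 12)])
Read results in order: ['4', '9', '8', '4', '9', '4', '8', '9', '4', '25', '4']
NONE count = 0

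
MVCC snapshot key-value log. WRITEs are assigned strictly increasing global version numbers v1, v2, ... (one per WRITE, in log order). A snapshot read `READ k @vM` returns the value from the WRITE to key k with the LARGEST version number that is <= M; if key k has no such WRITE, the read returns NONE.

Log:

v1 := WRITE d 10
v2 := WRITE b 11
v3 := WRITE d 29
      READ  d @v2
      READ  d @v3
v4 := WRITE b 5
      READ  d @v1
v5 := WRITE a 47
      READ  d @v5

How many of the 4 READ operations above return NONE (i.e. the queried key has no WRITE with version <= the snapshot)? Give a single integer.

Answer: 0

Derivation:
v1: WRITE d=10  (d history now [(1, 10)])
v2: WRITE b=11  (b history now [(2, 11)])
v3: WRITE d=29  (d history now [(1, 10), (3, 29)])
READ d @v2: history=[(1, 10), (3, 29)] -> pick v1 -> 10
READ d @v3: history=[(1, 10), (3, 29)] -> pick v3 -> 29
v4: WRITE b=5  (b history now [(2, 11), (4, 5)])
READ d @v1: history=[(1, 10), (3, 29)] -> pick v1 -> 10
v5: WRITE a=47  (a history now [(5, 47)])
READ d @v5: history=[(1, 10), (3, 29)] -> pick v3 -> 29
Read results in order: ['10', '29', '10', '29']
NONE count = 0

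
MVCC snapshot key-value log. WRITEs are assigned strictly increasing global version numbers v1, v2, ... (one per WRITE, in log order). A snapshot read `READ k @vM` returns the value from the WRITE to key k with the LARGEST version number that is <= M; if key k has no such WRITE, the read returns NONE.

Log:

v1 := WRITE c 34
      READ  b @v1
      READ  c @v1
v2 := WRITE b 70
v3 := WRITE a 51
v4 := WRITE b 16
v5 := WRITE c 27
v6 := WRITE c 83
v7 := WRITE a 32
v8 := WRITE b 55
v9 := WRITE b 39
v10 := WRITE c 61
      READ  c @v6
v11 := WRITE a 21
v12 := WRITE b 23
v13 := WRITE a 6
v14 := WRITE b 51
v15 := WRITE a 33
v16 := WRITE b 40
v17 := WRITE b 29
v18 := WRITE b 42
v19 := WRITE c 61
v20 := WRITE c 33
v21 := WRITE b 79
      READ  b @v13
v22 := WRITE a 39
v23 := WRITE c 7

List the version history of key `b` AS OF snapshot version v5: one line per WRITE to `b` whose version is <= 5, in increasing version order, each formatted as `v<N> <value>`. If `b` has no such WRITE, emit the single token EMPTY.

Answer: v2 70
v4 16

Derivation:
Scan writes for key=b with version <= 5:
  v1 WRITE c 34 -> skip
  v2 WRITE b 70 -> keep
  v3 WRITE a 51 -> skip
  v4 WRITE b 16 -> keep
  v5 WRITE c 27 -> skip
  v6 WRITE c 83 -> skip
  v7 WRITE a 32 -> skip
  v8 WRITE b 55 -> drop (> snap)
  v9 WRITE b 39 -> drop (> snap)
  v10 WRITE c 61 -> skip
  v11 WRITE a 21 -> skip
  v12 WRITE b 23 -> drop (> snap)
  v13 WRITE a 6 -> skip
  v14 WRITE b 51 -> drop (> snap)
  v15 WRITE a 33 -> skip
  v16 WRITE b 40 -> drop (> snap)
  v17 WRITE b 29 -> drop (> snap)
  v18 WRITE b 42 -> drop (> snap)
  v19 WRITE c 61 -> skip
  v20 WRITE c 33 -> skip
  v21 WRITE b 79 -> drop (> snap)
  v22 WRITE a 39 -> skip
  v23 WRITE c 7 -> skip
Collected: [(2, 70), (4, 16)]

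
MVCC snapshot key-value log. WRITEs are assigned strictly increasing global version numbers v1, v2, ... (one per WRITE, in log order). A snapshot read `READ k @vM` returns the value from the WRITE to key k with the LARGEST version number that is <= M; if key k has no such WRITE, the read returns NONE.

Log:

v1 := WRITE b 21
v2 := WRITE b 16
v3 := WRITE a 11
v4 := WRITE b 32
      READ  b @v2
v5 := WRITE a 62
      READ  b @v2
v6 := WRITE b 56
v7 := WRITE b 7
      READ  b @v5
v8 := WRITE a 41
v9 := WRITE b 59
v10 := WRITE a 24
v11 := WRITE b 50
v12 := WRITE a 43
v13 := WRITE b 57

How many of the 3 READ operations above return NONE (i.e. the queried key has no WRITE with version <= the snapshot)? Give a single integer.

Answer: 0

Derivation:
v1: WRITE b=21  (b history now [(1, 21)])
v2: WRITE b=16  (b history now [(1, 21), (2, 16)])
v3: WRITE a=11  (a history now [(3, 11)])
v4: WRITE b=32  (b history now [(1, 21), (2, 16), (4, 32)])
READ b @v2: history=[(1, 21), (2, 16), (4, 32)] -> pick v2 -> 16
v5: WRITE a=62  (a history now [(3, 11), (5, 62)])
READ b @v2: history=[(1, 21), (2, 16), (4, 32)] -> pick v2 -> 16
v6: WRITE b=56  (b history now [(1, 21), (2, 16), (4, 32), (6, 56)])
v7: WRITE b=7  (b history now [(1, 21), (2, 16), (4, 32), (6, 56), (7, 7)])
READ b @v5: history=[(1, 21), (2, 16), (4, 32), (6, 56), (7, 7)] -> pick v4 -> 32
v8: WRITE a=41  (a history now [(3, 11), (5, 62), (8, 41)])
v9: WRITE b=59  (b history now [(1, 21), (2, 16), (4, 32), (6, 56), (7, 7), (9, 59)])
v10: WRITE a=24  (a history now [(3, 11), (5, 62), (8, 41), (10, 24)])
v11: WRITE b=50  (b history now [(1, 21), (2, 16), (4, 32), (6, 56), (7, 7), (9, 59), (11, 50)])
v12: WRITE a=43  (a history now [(3, 11), (5, 62), (8, 41), (10, 24), (12, 43)])
v13: WRITE b=57  (b history now [(1, 21), (2, 16), (4, 32), (6, 56), (7, 7), (9, 59), (11, 50), (13, 57)])
Read results in order: ['16', '16', '32']
NONE count = 0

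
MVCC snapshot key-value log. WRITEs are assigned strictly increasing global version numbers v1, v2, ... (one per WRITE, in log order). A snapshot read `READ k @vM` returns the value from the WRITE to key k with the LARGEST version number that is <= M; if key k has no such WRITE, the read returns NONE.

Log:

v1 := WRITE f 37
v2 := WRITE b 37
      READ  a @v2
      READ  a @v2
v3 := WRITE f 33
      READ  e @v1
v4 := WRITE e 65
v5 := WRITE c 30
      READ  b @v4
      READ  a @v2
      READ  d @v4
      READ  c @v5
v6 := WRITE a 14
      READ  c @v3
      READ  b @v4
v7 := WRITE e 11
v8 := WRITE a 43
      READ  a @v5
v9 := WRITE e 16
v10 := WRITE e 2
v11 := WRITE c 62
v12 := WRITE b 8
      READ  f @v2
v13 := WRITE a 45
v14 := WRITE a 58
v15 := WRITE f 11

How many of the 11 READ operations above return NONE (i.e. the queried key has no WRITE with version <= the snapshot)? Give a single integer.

Answer: 7

Derivation:
v1: WRITE f=37  (f history now [(1, 37)])
v2: WRITE b=37  (b history now [(2, 37)])
READ a @v2: history=[] -> no version <= 2 -> NONE
READ a @v2: history=[] -> no version <= 2 -> NONE
v3: WRITE f=33  (f history now [(1, 37), (3, 33)])
READ e @v1: history=[] -> no version <= 1 -> NONE
v4: WRITE e=65  (e history now [(4, 65)])
v5: WRITE c=30  (c history now [(5, 30)])
READ b @v4: history=[(2, 37)] -> pick v2 -> 37
READ a @v2: history=[] -> no version <= 2 -> NONE
READ d @v4: history=[] -> no version <= 4 -> NONE
READ c @v5: history=[(5, 30)] -> pick v5 -> 30
v6: WRITE a=14  (a history now [(6, 14)])
READ c @v3: history=[(5, 30)] -> no version <= 3 -> NONE
READ b @v4: history=[(2, 37)] -> pick v2 -> 37
v7: WRITE e=11  (e history now [(4, 65), (7, 11)])
v8: WRITE a=43  (a history now [(6, 14), (8, 43)])
READ a @v5: history=[(6, 14), (8, 43)] -> no version <= 5 -> NONE
v9: WRITE e=16  (e history now [(4, 65), (7, 11), (9, 16)])
v10: WRITE e=2  (e history now [(4, 65), (7, 11), (9, 16), (10, 2)])
v11: WRITE c=62  (c history now [(5, 30), (11, 62)])
v12: WRITE b=8  (b history now [(2, 37), (12, 8)])
READ f @v2: history=[(1, 37), (3, 33)] -> pick v1 -> 37
v13: WRITE a=45  (a history now [(6, 14), (8, 43), (13, 45)])
v14: WRITE a=58  (a history now [(6, 14), (8, 43), (13, 45), (14, 58)])
v15: WRITE f=11  (f history now [(1, 37), (3, 33), (15, 11)])
Read results in order: ['NONE', 'NONE', 'NONE', '37', 'NONE', 'NONE', '30', 'NONE', '37', 'NONE', '37']
NONE count = 7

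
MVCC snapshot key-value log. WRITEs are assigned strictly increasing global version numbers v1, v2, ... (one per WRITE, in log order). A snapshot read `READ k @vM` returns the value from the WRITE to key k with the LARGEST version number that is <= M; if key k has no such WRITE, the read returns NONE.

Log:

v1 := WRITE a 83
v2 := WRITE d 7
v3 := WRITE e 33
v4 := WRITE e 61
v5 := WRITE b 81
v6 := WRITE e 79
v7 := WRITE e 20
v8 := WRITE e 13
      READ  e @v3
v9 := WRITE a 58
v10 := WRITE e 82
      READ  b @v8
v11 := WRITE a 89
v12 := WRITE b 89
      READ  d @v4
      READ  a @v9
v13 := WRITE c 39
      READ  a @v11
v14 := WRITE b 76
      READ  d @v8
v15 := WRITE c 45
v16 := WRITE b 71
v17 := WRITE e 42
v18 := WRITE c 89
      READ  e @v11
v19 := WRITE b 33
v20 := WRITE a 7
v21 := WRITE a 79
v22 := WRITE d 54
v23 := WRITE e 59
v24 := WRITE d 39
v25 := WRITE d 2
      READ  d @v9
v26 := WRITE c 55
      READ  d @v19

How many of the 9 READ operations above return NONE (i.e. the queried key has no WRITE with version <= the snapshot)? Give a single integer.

Answer: 0

Derivation:
v1: WRITE a=83  (a history now [(1, 83)])
v2: WRITE d=7  (d history now [(2, 7)])
v3: WRITE e=33  (e history now [(3, 33)])
v4: WRITE e=61  (e history now [(3, 33), (4, 61)])
v5: WRITE b=81  (b history now [(5, 81)])
v6: WRITE e=79  (e history now [(3, 33), (4, 61), (6, 79)])
v7: WRITE e=20  (e history now [(3, 33), (4, 61), (6, 79), (7, 20)])
v8: WRITE e=13  (e history now [(3, 33), (4, 61), (6, 79), (7, 20), (8, 13)])
READ e @v3: history=[(3, 33), (4, 61), (6, 79), (7, 20), (8, 13)] -> pick v3 -> 33
v9: WRITE a=58  (a history now [(1, 83), (9, 58)])
v10: WRITE e=82  (e history now [(3, 33), (4, 61), (6, 79), (7, 20), (8, 13), (10, 82)])
READ b @v8: history=[(5, 81)] -> pick v5 -> 81
v11: WRITE a=89  (a history now [(1, 83), (9, 58), (11, 89)])
v12: WRITE b=89  (b history now [(5, 81), (12, 89)])
READ d @v4: history=[(2, 7)] -> pick v2 -> 7
READ a @v9: history=[(1, 83), (9, 58), (11, 89)] -> pick v9 -> 58
v13: WRITE c=39  (c history now [(13, 39)])
READ a @v11: history=[(1, 83), (9, 58), (11, 89)] -> pick v11 -> 89
v14: WRITE b=76  (b history now [(5, 81), (12, 89), (14, 76)])
READ d @v8: history=[(2, 7)] -> pick v2 -> 7
v15: WRITE c=45  (c history now [(13, 39), (15, 45)])
v16: WRITE b=71  (b history now [(5, 81), (12, 89), (14, 76), (16, 71)])
v17: WRITE e=42  (e history now [(3, 33), (4, 61), (6, 79), (7, 20), (8, 13), (10, 82), (17, 42)])
v18: WRITE c=89  (c history now [(13, 39), (15, 45), (18, 89)])
READ e @v11: history=[(3, 33), (4, 61), (6, 79), (7, 20), (8, 13), (10, 82), (17, 42)] -> pick v10 -> 82
v19: WRITE b=33  (b history now [(5, 81), (12, 89), (14, 76), (16, 71), (19, 33)])
v20: WRITE a=7  (a history now [(1, 83), (9, 58), (11, 89), (20, 7)])
v21: WRITE a=79  (a history now [(1, 83), (9, 58), (11, 89), (20, 7), (21, 79)])
v22: WRITE d=54  (d history now [(2, 7), (22, 54)])
v23: WRITE e=59  (e history now [(3, 33), (4, 61), (6, 79), (7, 20), (8, 13), (10, 82), (17, 42), (23, 59)])
v24: WRITE d=39  (d history now [(2, 7), (22, 54), (24, 39)])
v25: WRITE d=2  (d history now [(2, 7), (22, 54), (24, 39), (25, 2)])
READ d @v9: history=[(2, 7), (22, 54), (24, 39), (25, 2)] -> pick v2 -> 7
v26: WRITE c=55  (c history now [(13, 39), (15, 45), (18, 89), (26, 55)])
READ d @v19: history=[(2, 7), (22, 54), (24, 39), (25, 2)] -> pick v2 -> 7
Read results in order: ['33', '81', '7', '58', '89', '7', '82', '7', '7']
NONE count = 0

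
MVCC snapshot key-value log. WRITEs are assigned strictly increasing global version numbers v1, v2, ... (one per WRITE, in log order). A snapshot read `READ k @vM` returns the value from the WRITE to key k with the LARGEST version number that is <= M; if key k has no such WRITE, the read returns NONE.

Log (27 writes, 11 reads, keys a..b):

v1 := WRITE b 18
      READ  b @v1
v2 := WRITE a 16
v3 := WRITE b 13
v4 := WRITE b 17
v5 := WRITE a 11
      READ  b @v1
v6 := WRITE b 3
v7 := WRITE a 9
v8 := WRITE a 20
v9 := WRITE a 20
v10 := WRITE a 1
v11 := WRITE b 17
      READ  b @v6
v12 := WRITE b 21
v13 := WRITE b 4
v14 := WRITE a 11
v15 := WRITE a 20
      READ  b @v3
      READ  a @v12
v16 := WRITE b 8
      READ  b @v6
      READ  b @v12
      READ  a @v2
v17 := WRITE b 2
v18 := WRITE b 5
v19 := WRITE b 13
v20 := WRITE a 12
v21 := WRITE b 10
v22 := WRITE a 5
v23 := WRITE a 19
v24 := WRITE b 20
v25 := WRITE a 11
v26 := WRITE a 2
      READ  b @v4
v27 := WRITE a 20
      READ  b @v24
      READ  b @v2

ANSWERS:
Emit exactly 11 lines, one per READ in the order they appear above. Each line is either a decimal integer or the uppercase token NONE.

Answer: 18
18
3
13
1
3
21
16
17
20
18

Derivation:
v1: WRITE b=18  (b history now [(1, 18)])
READ b @v1: history=[(1, 18)] -> pick v1 -> 18
v2: WRITE a=16  (a history now [(2, 16)])
v3: WRITE b=13  (b history now [(1, 18), (3, 13)])
v4: WRITE b=17  (b history now [(1, 18), (3, 13), (4, 17)])
v5: WRITE a=11  (a history now [(2, 16), (5, 11)])
READ b @v1: history=[(1, 18), (3, 13), (4, 17)] -> pick v1 -> 18
v6: WRITE b=3  (b history now [(1, 18), (3, 13), (4, 17), (6, 3)])
v7: WRITE a=9  (a history now [(2, 16), (5, 11), (7, 9)])
v8: WRITE a=20  (a history now [(2, 16), (5, 11), (7, 9), (8, 20)])
v9: WRITE a=20  (a history now [(2, 16), (5, 11), (7, 9), (8, 20), (9, 20)])
v10: WRITE a=1  (a history now [(2, 16), (5, 11), (7, 9), (8, 20), (9, 20), (10, 1)])
v11: WRITE b=17  (b history now [(1, 18), (3, 13), (4, 17), (6, 3), (11, 17)])
READ b @v6: history=[(1, 18), (3, 13), (4, 17), (6, 3), (11, 17)] -> pick v6 -> 3
v12: WRITE b=21  (b history now [(1, 18), (3, 13), (4, 17), (6, 3), (11, 17), (12, 21)])
v13: WRITE b=4  (b history now [(1, 18), (3, 13), (4, 17), (6, 3), (11, 17), (12, 21), (13, 4)])
v14: WRITE a=11  (a history now [(2, 16), (5, 11), (7, 9), (8, 20), (9, 20), (10, 1), (14, 11)])
v15: WRITE a=20  (a history now [(2, 16), (5, 11), (7, 9), (8, 20), (9, 20), (10, 1), (14, 11), (15, 20)])
READ b @v3: history=[(1, 18), (3, 13), (4, 17), (6, 3), (11, 17), (12, 21), (13, 4)] -> pick v3 -> 13
READ a @v12: history=[(2, 16), (5, 11), (7, 9), (8, 20), (9, 20), (10, 1), (14, 11), (15, 20)] -> pick v10 -> 1
v16: WRITE b=8  (b history now [(1, 18), (3, 13), (4, 17), (6, 3), (11, 17), (12, 21), (13, 4), (16, 8)])
READ b @v6: history=[(1, 18), (3, 13), (4, 17), (6, 3), (11, 17), (12, 21), (13, 4), (16, 8)] -> pick v6 -> 3
READ b @v12: history=[(1, 18), (3, 13), (4, 17), (6, 3), (11, 17), (12, 21), (13, 4), (16, 8)] -> pick v12 -> 21
READ a @v2: history=[(2, 16), (5, 11), (7, 9), (8, 20), (9, 20), (10, 1), (14, 11), (15, 20)] -> pick v2 -> 16
v17: WRITE b=2  (b history now [(1, 18), (3, 13), (4, 17), (6, 3), (11, 17), (12, 21), (13, 4), (16, 8), (17, 2)])
v18: WRITE b=5  (b history now [(1, 18), (3, 13), (4, 17), (6, 3), (11, 17), (12, 21), (13, 4), (16, 8), (17, 2), (18, 5)])
v19: WRITE b=13  (b history now [(1, 18), (3, 13), (4, 17), (6, 3), (11, 17), (12, 21), (13, 4), (16, 8), (17, 2), (18, 5), (19, 13)])
v20: WRITE a=12  (a history now [(2, 16), (5, 11), (7, 9), (8, 20), (9, 20), (10, 1), (14, 11), (15, 20), (20, 12)])
v21: WRITE b=10  (b history now [(1, 18), (3, 13), (4, 17), (6, 3), (11, 17), (12, 21), (13, 4), (16, 8), (17, 2), (18, 5), (19, 13), (21, 10)])
v22: WRITE a=5  (a history now [(2, 16), (5, 11), (7, 9), (8, 20), (9, 20), (10, 1), (14, 11), (15, 20), (20, 12), (22, 5)])
v23: WRITE a=19  (a history now [(2, 16), (5, 11), (7, 9), (8, 20), (9, 20), (10, 1), (14, 11), (15, 20), (20, 12), (22, 5), (23, 19)])
v24: WRITE b=20  (b history now [(1, 18), (3, 13), (4, 17), (6, 3), (11, 17), (12, 21), (13, 4), (16, 8), (17, 2), (18, 5), (19, 13), (21, 10), (24, 20)])
v25: WRITE a=11  (a history now [(2, 16), (5, 11), (7, 9), (8, 20), (9, 20), (10, 1), (14, 11), (15, 20), (20, 12), (22, 5), (23, 19), (25, 11)])
v26: WRITE a=2  (a history now [(2, 16), (5, 11), (7, 9), (8, 20), (9, 20), (10, 1), (14, 11), (15, 20), (20, 12), (22, 5), (23, 19), (25, 11), (26, 2)])
READ b @v4: history=[(1, 18), (3, 13), (4, 17), (6, 3), (11, 17), (12, 21), (13, 4), (16, 8), (17, 2), (18, 5), (19, 13), (21, 10), (24, 20)] -> pick v4 -> 17
v27: WRITE a=20  (a history now [(2, 16), (5, 11), (7, 9), (8, 20), (9, 20), (10, 1), (14, 11), (15, 20), (20, 12), (22, 5), (23, 19), (25, 11), (26, 2), (27, 20)])
READ b @v24: history=[(1, 18), (3, 13), (4, 17), (6, 3), (11, 17), (12, 21), (13, 4), (16, 8), (17, 2), (18, 5), (19, 13), (21, 10), (24, 20)] -> pick v24 -> 20
READ b @v2: history=[(1, 18), (3, 13), (4, 17), (6, 3), (11, 17), (12, 21), (13, 4), (16, 8), (17, 2), (18, 5), (19, 13), (21, 10), (24, 20)] -> pick v1 -> 18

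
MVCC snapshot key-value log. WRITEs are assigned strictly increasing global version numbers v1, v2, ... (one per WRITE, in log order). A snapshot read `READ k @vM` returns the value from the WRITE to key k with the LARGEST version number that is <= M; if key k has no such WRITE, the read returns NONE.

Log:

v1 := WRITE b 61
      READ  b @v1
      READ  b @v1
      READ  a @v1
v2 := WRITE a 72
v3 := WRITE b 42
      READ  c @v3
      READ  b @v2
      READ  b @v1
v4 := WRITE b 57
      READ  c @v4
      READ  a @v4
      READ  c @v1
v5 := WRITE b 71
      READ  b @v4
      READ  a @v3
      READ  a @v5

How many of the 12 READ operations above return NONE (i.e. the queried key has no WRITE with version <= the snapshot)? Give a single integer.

v1: WRITE b=61  (b history now [(1, 61)])
READ b @v1: history=[(1, 61)] -> pick v1 -> 61
READ b @v1: history=[(1, 61)] -> pick v1 -> 61
READ a @v1: history=[] -> no version <= 1 -> NONE
v2: WRITE a=72  (a history now [(2, 72)])
v3: WRITE b=42  (b history now [(1, 61), (3, 42)])
READ c @v3: history=[] -> no version <= 3 -> NONE
READ b @v2: history=[(1, 61), (3, 42)] -> pick v1 -> 61
READ b @v1: history=[(1, 61), (3, 42)] -> pick v1 -> 61
v4: WRITE b=57  (b history now [(1, 61), (3, 42), (4, 57)])
READ c @v4: history=[] -> no version <= 4 -> NONE
READ a @v4: history=[(2, 72)] -> pick v2 -> 72
READ c @v1: history=[] -> no version <= 1 -> NONE
v5: WRITE b=71  (b history now [(1, 61), (3, 42), (4, 57), (5, 71)])
READ b @v4: history=[(1, 61), (3, 42), (4, 57), (5, 71)] -> pick v4 -> 57
READ a @v3: history=[(2, 72)] -> pick v2 -> 72
READ a @v5: history=[(2, 72)] -> pick v2 -> 72
Read results in order: ['61', '61', 'NONE', 'NONE', '61', '61', 'NONE', '72', 'NONE', '57', '72', '72']
NONE count = 4

Answer: 4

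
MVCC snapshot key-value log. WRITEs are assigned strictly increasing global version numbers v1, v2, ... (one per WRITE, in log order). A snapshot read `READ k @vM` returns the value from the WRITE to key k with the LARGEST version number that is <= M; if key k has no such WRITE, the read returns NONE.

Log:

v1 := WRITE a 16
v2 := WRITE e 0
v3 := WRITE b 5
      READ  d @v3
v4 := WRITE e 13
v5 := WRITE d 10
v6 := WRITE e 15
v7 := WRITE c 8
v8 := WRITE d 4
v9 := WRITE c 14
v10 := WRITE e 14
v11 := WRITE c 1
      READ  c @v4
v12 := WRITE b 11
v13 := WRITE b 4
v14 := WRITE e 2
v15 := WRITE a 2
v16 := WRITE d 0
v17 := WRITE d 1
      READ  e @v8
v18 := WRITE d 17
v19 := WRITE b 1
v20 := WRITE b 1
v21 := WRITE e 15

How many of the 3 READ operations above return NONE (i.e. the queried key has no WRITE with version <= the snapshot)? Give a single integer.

Answer: 2

Derivation:
v1: WRITE a=16  (a history now [(1, 16)])
v2: WRITE e=0  (e history now [(2, 0)])
v3: WRITE b=5  (b history now [(3, 5)])
READ d @v3: history=[] -> no version <= 3 -> NONE
v4: WRITE e=13  (e history now [(2, 0), (4, 13)])
v5: WRITE d=10  (d history now [(5, 10)])
v6: WRITE e=15  (e history now [(2, 0), (4, 13), (6, 15)])
v7: WRITE c=8  (c history now [(7, 8)])
v8: WRITE d=4  (d history now [(5, 10), (8, 4)])
v9: WRITE c=14  (c history now [(7, 8), (9, 14)])
v10: WRITE e=14  (e history now [(2, 0), (4, 13), (6, 15), (10, 14)])
v11: WRITE c=1  (c history now [(7, 8), (9, 14), (11, 1)])
READ c @v4: history=[(7, 8), (9, 14), (11, 1)] -> no version <= 4 -> NONE
v12: WRITE b=11  (b history now [(3, 5), (12, 11)])
v13: WRITE b=4  (b history now [(3, 5), (12, 11), (13, 4)])
v14: WRITE e=2  (e history now [(2, 0), (4, 13), (6, 15), (10, 14), (14, 2)])
v15: WRITE a=2  (a history now [(1, 16), (15, 2)])
v16: WRITE d=0  (d history now [(5, 10), (8, 4), (16, 0)])
v17: WRITE d=1  (d history now [(5, 10), (8, 4), (16, 0), (17, 1)])
READ e @v8: history=[(2, 0), (4, 13), (6, 15), (10, 14), (14, 2)] -> pick v6 -> 15
v18: WRITE d=17  (d history now [(5, 10), (8, 4), (16, 0), (17, 1), (18, 17)])
v19: WRITE b=1  (b history now [(3, 5), (12, 11), (13, 4), (19, 1)])
v20: WRITE b=1  (b history now [(3, 5), (12, 11), (13, 4), (19, 1), (20, 1)])
v21: WRITE e=15  (e history now [(2, 0), (4, 13), (6, 15), (10, 14), (14, 2), (21, 15)])
Read results in order: ['NONE', 'NONE', '15']
NONE count = 2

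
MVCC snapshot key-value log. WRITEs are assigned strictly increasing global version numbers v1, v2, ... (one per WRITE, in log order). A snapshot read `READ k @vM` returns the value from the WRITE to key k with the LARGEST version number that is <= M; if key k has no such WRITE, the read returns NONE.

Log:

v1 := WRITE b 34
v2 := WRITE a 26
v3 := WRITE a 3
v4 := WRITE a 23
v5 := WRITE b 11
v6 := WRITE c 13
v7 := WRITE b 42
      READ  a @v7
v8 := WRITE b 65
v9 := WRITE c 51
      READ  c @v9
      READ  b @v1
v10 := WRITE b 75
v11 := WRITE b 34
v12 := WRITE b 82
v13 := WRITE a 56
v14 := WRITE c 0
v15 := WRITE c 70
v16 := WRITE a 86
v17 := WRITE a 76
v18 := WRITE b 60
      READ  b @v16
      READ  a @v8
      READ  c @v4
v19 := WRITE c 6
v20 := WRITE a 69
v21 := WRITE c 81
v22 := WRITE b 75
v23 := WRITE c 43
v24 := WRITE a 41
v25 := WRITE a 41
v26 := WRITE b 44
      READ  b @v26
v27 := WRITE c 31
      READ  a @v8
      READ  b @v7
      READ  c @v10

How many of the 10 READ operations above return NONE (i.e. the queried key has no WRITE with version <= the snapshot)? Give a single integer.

Answer: 1

Derivation:
v1: WRITE b=34  (b history now [(1, 34)])
v2: WRITE a=26  (a history now [(2, 26)])
v3: WRITE a=3  (a history now [(2, 26), (3, 3)])
v4: WRITE a=23  (a history now [(2, 26), (3, 3), (4, 23)])
v5: WRITE b=11  (b history now [(1, 34), (5, 11)])
v6: WRITE c=13  (c history now [(6, 13)])
v7: WRITE b=42  (b history now [(1, 34), (5, 11), (7, 42)])
READ a @v7: history=[(2, 26), (3, 3), (4, 23)] -> pick v4 -> 23
v8: WRITE b=65  (b history now [(1, 34), (5, 11), (7, 42), (8, 65)])
v9: WRITE c=51  (c history now [(6, 13), (9, 51)])
READ c @v9: history=[(6, 13), (9, 51)] -> pick v9 -> 51
READ b @v1: history=[(1, 34), (5, 11), (7, 42), (8, 65)] -> pick v1 -> 34
v10: WRITE b=75  (b history now [(1, 34), (5, 11), (7, 42), (8, 65), (10, 75)])
v11: WRITE b=34  (b history now [(1, 34), (5, 11), (7, 42), (8, 65), (10, 75), (11, 34)])
v12: WRITE b=82  (b history now [(1, 34), (5, 11), (7, 42), (8, 65), (10, 75), (11, 34), (12, 82)])
v13: WRITE a=56  (a history now [(2, 26), (3, 3), (4, 23), (13, 56)])
v14: WRITE c=0  (c history now [(6, 13), (9, 51), (14, 0)])
v15: WRITE c=70  (c history now [(6, 13), (9, 51), (14, 0), (15, 70)])
v16: WRITE a=86  (a history now [(2, 26), (3, 3), (4, 23), (13, 56), (16, 86)])
v17: WRITE a=76  (a history now [(2, 26), (3, 3), (4, 23), (13, 56), (16, 86), (17, 76)])
v18: WRITE b=60  (b history now [(1, 34), (5, 11), (7, 42), (8, 65), (10, 75), (11, 34), (12, 82), (18, 60)])
READ b @v16: history=[(1, 34), (5, 11), (7, 42), (8, 65), (10, 75), (11, 34), (12, 82), (18, 60)] -> pick v12 -> 82
READ a @v8: history=[(2, 26), (3, 3), (4, 23), (13, 56), (16, 86), (17, 76)] -> pick v4 -> 23
READ c @v4: history=[(6, 13), (9, 51), (14, 0), (15, 70)] -> no version <= 4 -> NONE
v19: WRITE c=6  (c history now [(6, 13), (9, 51), (14, 0), (15, 70), (19, 6)])
v20: WRITE a=69  (a history now [(2, 26), (3, 3), (4, 23), (13, 56), (16, 86), (17, 76), (20, 69)])
v21: WRITE c=81  (c history now [(6, 13), (9, 51), (14, 0), (15, 70), (19, 6), (21, 81)])
v22: WRITE b=75  (b history now [(1, 34), (5, 11), (7, 42), (8, 65), (10, 75), (11, 34), (12, 82), (18, 60), (22, 75)])
v23: WRITE c=43  (c history now [(6, 13), (9, 51), (14, 0), (15, 70), (19, 6), (21, 81), (23, 43)])
v24: WRITE a=41  (a history now [(2, 26), (3, 3), (4, 23), (13, 56), (16, 86), (17, 76), (20, 69), (24, 41)])
v25: WRITE a=41  (a history now [(2, 26), (3, 3), (4, 23), (13, 56), (16, 86), (17, 76), (20, 69), (24, 41), (25, 41)])
v26: WRITE b=44  (b history now [(1, 34), (5, 11), (7, 42), (8, 65), (10, 75), (11, 34), (12, 82), (18, 60), (22, 75), (26, 44)])
READ b @v26: history=[(1, 34), (5, 11), (7, 42), (8, 65), (10, 75), (11, 34), (12, 82), (18, 60), (22, 75), (26, 44)] -> pick v26 -> 44
v27: WRITE c=31  (c history now [(6, 13), (9, 51), (14, 0), (15, 70), (19, 6), (21, 81), (23, 43), (27, 31)])
READ a @v8: history=[(2, 26), (3, 3), (4, 23), (13, 56), (16, 86), (17, 76), (20, 69), (24, 41), (25, 41)] -> pick v4 -> 23
READ b @v7: history=[(1, 34), (5, 11), (7, 42), (8, 65), (10, 75), (11, 34), (12, 82), (18, 60), (22, 75), (26, 44)] -> pick v7 -> 42
READ c @v10: history=[(6, 13), (9, 51), (14, 0), (15, 70), (19, 6), (21, 81), (23, 43), (27, 31)] -> pick v9 -> 51
Read results in order: ['23', '51', '34', '82', '23', 'NONE', '44', '23', '42', '51']
NONE count = 1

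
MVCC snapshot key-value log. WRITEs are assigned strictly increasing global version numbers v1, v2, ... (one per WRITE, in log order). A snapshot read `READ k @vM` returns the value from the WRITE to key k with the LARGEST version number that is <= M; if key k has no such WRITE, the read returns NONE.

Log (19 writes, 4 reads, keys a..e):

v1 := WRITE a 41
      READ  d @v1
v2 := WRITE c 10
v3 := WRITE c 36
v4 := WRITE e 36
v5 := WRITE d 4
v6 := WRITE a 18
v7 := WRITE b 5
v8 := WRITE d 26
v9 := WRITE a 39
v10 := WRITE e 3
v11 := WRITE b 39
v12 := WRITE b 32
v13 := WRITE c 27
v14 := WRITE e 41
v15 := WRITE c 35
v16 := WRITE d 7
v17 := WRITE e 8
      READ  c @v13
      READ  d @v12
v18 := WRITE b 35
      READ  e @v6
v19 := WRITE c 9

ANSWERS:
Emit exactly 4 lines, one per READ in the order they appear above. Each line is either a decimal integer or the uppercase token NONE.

v1: WRITE a=41  (a history now [(1, 41)])
READ d @v1: history=[] -> no version <= 1 -> NONE
v2: WRITE c=10  (c history now [(2, 10)])
v3: WRITE c=36  (c history now [(2, 10), (3, 36)])
v4: WRITE e=36  (e history now [(4, 36)])
v5: WRITE d=4  (d history now [(5, 4)])
v6: WRITE a=18  (a history now [(1, 41), (6, 18)])
v7: WRITE b=5  (b history now [(7, 5)])
v8: WRITE d=26  (d history now [(5, 4), (8, 26)])
v9: WRITE a=39  (a history now [(1, 41), (6, 18), (9, 39)])
v10: WRITE e=3  (e history now [(4, 36), (10, 3)])
v11: WRITE b=39  (b history now [(7, 5), (11, 39)])
v12: WRITE b=32  (b history now [(7, 5), (11, 39), (12, 32)])
v13: WRITE c=27  (c history now [(2, 10), (3, 36), (13, 27)])
v14: WRITE e=41  (e history now [(4, 36), (10, 3), (14, 41)])
v15: WRITE c=35  (c history now [(2, 10), (3, 36), (13, 27), (15, 35)])
v16: WRITE d=7  (d history now [(5, 4), (8, 26), (16, 7)])
v17: WRITE e=8  (e history now [(4, 36), (10, 3), (14, 41), (17, 8)])
READ c @v13: history=[(2, 10), (3, 36), (13, 27), (15, 35)] -> pick v13 -> 27
READ d @v12: history=[(5, 4), (8, 26), (16, 7)] -> pick v8 -> 26
v18: WRITE b=35  (b history now [(7, 5), (11, 39), (12, 32), (18, 35)])
READ e @v6: history=[(4, 36), (10, 3), (14, 41), (17, 8)] -> pick v4 -> 36
v19: WRITE c=9  (c history now [(2, 10), (3, 36), (13, 27), (15, 35), (19, 9)])

Answer: NONE
27
26
36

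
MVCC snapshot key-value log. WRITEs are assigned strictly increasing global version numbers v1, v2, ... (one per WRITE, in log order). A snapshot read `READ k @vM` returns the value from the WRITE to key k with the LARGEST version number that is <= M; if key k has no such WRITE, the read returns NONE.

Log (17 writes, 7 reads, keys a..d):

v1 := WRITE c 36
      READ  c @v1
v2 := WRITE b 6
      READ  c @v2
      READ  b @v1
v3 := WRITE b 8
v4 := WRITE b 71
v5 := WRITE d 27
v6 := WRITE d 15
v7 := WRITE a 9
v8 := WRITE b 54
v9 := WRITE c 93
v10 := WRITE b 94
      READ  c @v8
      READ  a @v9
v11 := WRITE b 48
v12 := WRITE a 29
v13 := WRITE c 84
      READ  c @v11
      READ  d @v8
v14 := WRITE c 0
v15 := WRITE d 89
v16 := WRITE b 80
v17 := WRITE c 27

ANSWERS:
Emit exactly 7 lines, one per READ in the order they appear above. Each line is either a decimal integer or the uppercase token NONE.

v1: WRITE c=36  (c history now [(1, 36)])
READ c @v1: history=[(1, 36)] -> pick v1 -> 36
v2: WRITE b=6  (b history now [(2, 6)])
READ c @v2: history=[(1, 36)] -> pick v1 -> 36
READ b @v1: history=[(2, 6)] -> no version <= 1 -> NONE
v3: WRITE b=8  (b history now [(2, 6), (3, 8)])
v4: WRITE b=71  (b history now [(2, 6), (3, 8), (4, 71)])
v5: WRITE d=27  (d history now [(5, 27)])
v6: WRITE d=15  (d history now [(5, 27), (6, 15)])
v7: WRITE a=9  (a history now [(7, 9)])
v8: WRITE b=54  (b history now [(2, 6), (3, 8), (4, 71), (8, 54)])
v9: WRITE c=93  (c history now [(1, 36), (9, 93)])
v10: WRITE b=94  (b history now [(2, 6), (3, 8), (4, 71), (8, 54), (10, 94)])
READ c @v8: history=[(1, 36), (9, 93)] -> pick v1 -> 36
READ a @v9: history=[(7, 9)] -> pick v7 -> 9
v11: WRITE b=48  (b history now [(2, 6), (3, 8), (4, 71), (8, 54), (10, 94), (11, 48)])
v12: WRITE a=29  (a history now [(7, 9), (12, 29)])
v13: WRITE c=84  (c history now [(1, 36), (9, 93), (13, 84)])
READ c @v11: history=[(1, 36), (9, 93), (13, 84)] -> pick v9 -> 93
READ d @v8: history=[(5, 27), (6, 15)] -> pick v6 -> 15
v14: WRITE c=0  (c history now [(1, 36), (9, 93), (13, 84), (14, 0)])
v15: WRITE d=89  (d history now [(5, 27), (6, 15), (15, 89)])
v16: WRITE b=80  (b history now [(2, 6), (3, 8), (4, 71), (8, 54), (10, 94), (11, 48), (16, 80)])
v17: WRITE c=27  (c history now [(1, 36), (9, 93), (13, 84), (14, 0), (17, 27)])

Answer: 36
36
NONE
36
9
93
15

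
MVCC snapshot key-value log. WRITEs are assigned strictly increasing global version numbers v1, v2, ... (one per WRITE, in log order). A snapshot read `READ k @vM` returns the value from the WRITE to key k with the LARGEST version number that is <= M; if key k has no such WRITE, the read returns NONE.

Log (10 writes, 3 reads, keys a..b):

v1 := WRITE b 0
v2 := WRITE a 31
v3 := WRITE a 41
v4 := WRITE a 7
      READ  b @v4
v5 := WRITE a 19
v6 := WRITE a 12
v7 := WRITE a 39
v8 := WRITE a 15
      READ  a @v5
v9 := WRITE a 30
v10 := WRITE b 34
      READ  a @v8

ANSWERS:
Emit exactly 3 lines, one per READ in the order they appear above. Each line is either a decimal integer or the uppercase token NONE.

Answer: 0
19
15

Derivation:
v1: WRITE b=0  (b history now [(1, 0)])
v2: WRITE a=31  (a history now [(2, 31)])
v3: WRITE a=41  (a history now [(2, 31), (3, 41)])
v4: WRITE a=7  (a history now [(2, 31), (3, 41), (4, 7)])
READ b @v4: history=[(1, 0)] -> pick v1 -> 0
v5: WRITE a=19  (a history now [(2, 31), (3, 41), (4, 7), (5, 19)])
v6: WRITE a=12  (a history now [(2, 31), (3, 41), (4, 7), (5, 19), (6, 12)])
v7: WRITE a=39  (a history now [(2, 31), (3, 41), (4, 7), (5, 19), (6, 12), (7, 39)])
v8: WRITE a=15  (a history now [(2, 31), (3, 41), (4, 7), (5, 19), (6, 12), (7, 39), (8, 15)])
READ a @v5: history=[(2, 31), (3, 41), (4, 7), (5, 19), (6, 12), (7, 39), (8, 15)] -> pick v5 -> 19
v9: WRITE a=30  (a history now [(2, 31), (3, 41), (4, 7), (5, 19), (6, 12), (7, 39), (8, 15), (9, 30)])
v10: WRITE b=34  (b history now [(1, 0), (10, 34)])
READ a @v8: history=[(2, 31), (3, 41), (4, 7), (5, 19), (6, 12), (7, 39), (8, 15), (9, 30)] -> pick v8 -> 15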